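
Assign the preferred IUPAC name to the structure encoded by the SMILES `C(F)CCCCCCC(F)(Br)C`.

8-bromo-1,8-difluorononane

The parent chain contains 9 carbons (nonane).
Number the chain so that the substituent locant set {1,8,8} is lower than {2,2,9} at the first point of difference.
This places a bromo group at C-8; fluoro groups at C-1 and C-8.
The substituents are ordered alphabetically, ignoring any di-/tri- multipliers.
Assembling the pieces gives 8-bromo-1,8-difluorononane.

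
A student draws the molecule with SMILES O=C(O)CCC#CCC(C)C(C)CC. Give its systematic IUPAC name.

7,8-dimethyldec-4-ynoic acid

The longest carbon chain that includes the –COOH group and the multiple bond has 10 carbons, so the parent hydride is decane.
A carboxylic acid (terminal –COOH) is the principal characteristic group, giving the suffix -oic acid.
There is one C≡C triple bond, indicated by the ending -yne.
Choose the numbering such that the carboxylic acid carbon is C-1 by definition.
With this numbering: the triple bond between C-4 and C-5; methyl groups at C-7 and C-8.
Putting it together: 7,8-dimethyldec-4-ynoic acid.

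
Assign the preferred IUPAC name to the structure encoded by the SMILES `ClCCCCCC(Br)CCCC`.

6-bromo-1-chlorodecane

The longest carbon chain is 10 atoms: the parent is decane.
The numbering direction is chosen so that the substituent locant set {1,6} is lower than {5,10} at the first point of difference.
This places a bromo group at C-6; a chloro group at C-1.
Substituent prefixes are cited in alphabetical order (multiplying prefixes like di-/tri- are ignored for ordering).
Putting it together: 6-bromo-1-chlorodecane.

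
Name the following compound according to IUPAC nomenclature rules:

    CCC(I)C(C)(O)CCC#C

3-iodo-4-methyloct-7-yn-4-ol

The longest carbon chain that includes the –OH group and the multiple bond has 8 carbons, so the parent hydride is octane.
The principal characteristic group is an alcohol (–OH), named with the suffix -ol.
A C≡C triple bond in the chain gives the infix -yne-.
Number the chain so that numbering from this end puts the hydroxyl group at C-4 rather than C-5.
With this numbering: the hydroxyl at C-4; the triple bond between C-7 and C-8; an iodo group at C-3; a methyl group at C-4.
Substituent prefixes are cited in alphabetical order (multiplying prefixes like di-/tri- are ignored for ordering).
Putting it together: 3-iodo-4-methyloct-7-yn-4-ol.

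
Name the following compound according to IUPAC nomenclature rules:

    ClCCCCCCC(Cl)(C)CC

The longest continuous carbon chain has 9 atoms, so the parent hydride is nonane.
Choose the numbering such that the substituent locant set {1,7,7} is lower than {3,3,9} at the first point of difference.
This places chloro groups at C-1 and C-7; a methyl group at C-7.
Substituent prefixes are cited in alphabetical order (multiplying prefixes like di-/tri- are ignored for ordering).
The name is 1,7-dichloro-7-methylnonane.

1,7-dichloro-7-methylnonane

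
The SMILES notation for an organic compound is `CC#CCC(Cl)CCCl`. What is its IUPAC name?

Counting along the main chain through the multiple bond gives 7 carbons: the parent is heptane.
There is one C≡C triple bond, indicated by the ending -yne.
The numbering direction is chosen so that numbering from this end puts the triple bond at C-2 rather than C-5.
This places the triple bond between C-2 and C-3; chloro groups at C-5 and C-7.
Assembling the pieces gives 5,7-dichlorohept-2-yne.

5,7-dichlorohept-2-yne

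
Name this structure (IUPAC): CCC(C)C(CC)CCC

4-ethyl-3-methylheptane

The parent chain contains 7 carbons (heptane).
Choose the numbering such that the substituent locant set {3,4} is lower than {4,5} at the first point of difference.
That gives an ethyl group at C-4; a methyl group at C-3.
Prefixes are listed alphabetically: ethyl, methyl.
Putting it together: 4-ethyl-3-methylheptane.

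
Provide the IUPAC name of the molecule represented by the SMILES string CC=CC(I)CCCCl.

7-chloro-4-iodohept-2-ene

The longest carbon chain that includes the multiple bond has 7 carbons, so the parent hydride is heptane.
The chain contains a C=C double bond, so the unsaturation ending is -ene.
The numbering direction is chosen so that numbering from this end puts the double bond at C-2 rather than C-5.
With this numbering: the double bond between C-2 and C-3; a chloro group at C-7; an iodo group at C-4.
Substituent prefixes are cited in alphabetical order (multiplying prefixes like di-/tri- are ignored for ordering).
Assembling the pieces gives 7-chloro-4-iodohept-2-ene.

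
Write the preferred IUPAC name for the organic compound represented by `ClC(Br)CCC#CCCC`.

The longest chain bearing the multiple bond is 8 carbons long (octane).
There is one C≡C triple bond, indicated by the ending -yne.
Number the chain so that the substituent locant set {1,1} is lower than {8,8} at the first point of difference.
That gives the triple bond between C-4 and C-5; a bromo group at C-1; a chloro group at C-1.
Prefixes are listed alphabetically: bromo, chloro.
The name is 1-bromo-1-chlorooct-4-yne.

1-bromo-1-chlorooct-4-yne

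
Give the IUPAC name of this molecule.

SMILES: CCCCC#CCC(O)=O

oct-3-ynoic acid

The longest chain bearing the –COOH group and the multiple bond is 8 carbons long (octane).
The principal characteristic group is a carboxylic acid (terminal –COOH), named with the suffix -oic acid.
The chain contains a C≡C triple bond, so the unsaturation ending is -yne.
Choose the numbering such that the carboxylic acid carbon is C-1 by definition.
That gives the triple bond between C-3 and C-4.
Putting it together: oct-3-ynoic acid.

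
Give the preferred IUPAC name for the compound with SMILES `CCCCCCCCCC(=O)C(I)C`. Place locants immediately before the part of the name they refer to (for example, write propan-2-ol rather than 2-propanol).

2-iodododecan-3-one

The longest carbon chain that includes the carbonyl has 12 carbons, so the parent hydride is dodecane.
The principal characteristic group is a ketone (C=O on an internal carbon), named with the suffix -one.
Choose the numbering such that numbering from this end puts the carbonyl group at C-3 rather than C-10.
With this numbering: the carbonyl at C-3; an iodo group at C-2.
Assembling the pieces gives 2-iodododecan-3-one.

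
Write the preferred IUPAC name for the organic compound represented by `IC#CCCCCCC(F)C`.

Counting along the main chain through the multiple bond gives 9 carbons: the parent is nonane.
The chain contains a C≡C triple bond, so the unsaturation ending is -yne.
The numbering direction is chosen so that numbering from this end puts the triple bond at C-1 rather than C-8.
That gives the triple bond between C-1 and C-2; a fluoro group at C-8; an iodo group at C-1.
The substituents are ordered alphabetically, ignoring any di-/tri- multipliers.
Assembling the pieces gives 8-fluoro-1-iodonon-1-yne.

8-fluoro-1-iodonon-1-yne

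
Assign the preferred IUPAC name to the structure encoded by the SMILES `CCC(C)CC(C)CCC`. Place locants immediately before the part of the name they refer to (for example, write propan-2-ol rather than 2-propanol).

The longest continuous carbon chain has 8 atoms, so the parent hydride is octane.
Number the chain so that the substituent locant set {3,5} is lower than {4,6} at the first point of difference.
With this numbering: methyl groups at C-3 and C-5.
The name is 3,5-dimethyloctane.

3,5-dimethyloctane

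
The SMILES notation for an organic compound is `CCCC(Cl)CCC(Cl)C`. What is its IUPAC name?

The longest carbon chain is 8 atoms: the parent is octane.
Number the chain so that the substituent locant set {2,5} is lower than {4,7} at the first point of difference.
With this numbering: chloro groups at C-2 and C-5.
Assembling the pieces gives 2,5-dichlorooctane.

2,5-dichlorooctane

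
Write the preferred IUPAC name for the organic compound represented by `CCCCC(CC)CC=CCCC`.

The longest chain bearing the multiple bond is 11 carbons long (undecane).
There is one C=C double bond, indicated by the ending -ene.
Number the chain so that numbering from this end puts the double bond at C-4 rather than C-7.
With this numbering: the double bond between C-4 and C-5; an ethyl group at C-7.
Putting it together: 7-ethylundec-4-ene.

7-ethylundec-4-ene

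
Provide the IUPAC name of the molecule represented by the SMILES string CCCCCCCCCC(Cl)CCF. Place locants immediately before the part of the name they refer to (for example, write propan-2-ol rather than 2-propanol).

The longest carbon chain is 12 atoms: the parent is dodecane.
Choose the numbering such that the substituent locant set {1,3} is lower than {10,12} at the first point of difference.
This places a chloro group at C-3; a fluoro group at C-1.
Substituent prefixes are cited in alphabetical order (multiplying prefixes like di-/tri- are ignored for ordering).
Assembling the pieces gives 3-chloro-1-fluorododecane.

3-chloro-1-fluorododecane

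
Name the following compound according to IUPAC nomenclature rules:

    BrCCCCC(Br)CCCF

The longest continuous carbon chain has 8 atoms, so the parent hydride is octane.
Number the chain so that the substituent locant set {1,4,8} is lower than {1,5,8} at the first point of difference.
This places bromo groups at C-4 and C-8; a fluoro group at C-1.
The substituents are ordered alphabetically, ignoring any di-/tri- multipliers.
The name is 4,8-dibromo-1-fluorooctane.

4,8-dibromo-1-fluorooctane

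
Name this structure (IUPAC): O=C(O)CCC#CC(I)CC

The longest carbon chain that includes the –COOH group and the multiple bond has 8 carbons, so the parent hydride is octane.
A carboxylic acid (terminal –COOH) is the principal characteristic group, giving the suffix -oic acid.
A C≡C triple bond in the chain gives the infix -yne-.
Choose the numbering such that the carboxylic acid carbon is C-1 by definition.
This places the triple bond between C-4 and C-5; an iodo group at C-6.
Assembling the pieces gives 6-iodooct-4-ynoic acid.

6-iodooct-4-ynoic acid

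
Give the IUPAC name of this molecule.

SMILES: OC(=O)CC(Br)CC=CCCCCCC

The longest carbon chain that includes the –COOH group and the multiple bond has 12 carbons, so the parent hydride is dodecane.
The highest-priority functional group is a carboxylic acid (terminal –COOH), so the name ends in -oic acid.
The chain contains a C=C double bond, so the unsaturation ending is -ene.
Choose the numbering such that the carboxylic acid carbon is C-1 by definition.
This places the double bond between C-5 and C-6; a bromo group at C-3.
The name is 3-bromododec-5-enoic acid.

3-bromododec-5-enoic acid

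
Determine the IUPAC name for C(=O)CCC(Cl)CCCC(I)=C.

4-chloro-8-iodonon-8-enal

The longest chain bearing the –CHO group and the multiple bond is 9 carbons long (nonane).
The principal characteristic group is an aldehyde (terminal –CHO), named with the suffix -al.
The chain contains a C=C double bond, so the unsaturation ending is -ene.
Choose the numbering such that the aldehyde carbon is C-1 by definition.
That gives the double bond between C-8 and C-9; a chloro group at C-4; an iodo group at C-8.
Prefixes are listed alphabetically: chloro, iodo.
Assembling the pieces gives 4-chloro-8-iodonon-8-enal.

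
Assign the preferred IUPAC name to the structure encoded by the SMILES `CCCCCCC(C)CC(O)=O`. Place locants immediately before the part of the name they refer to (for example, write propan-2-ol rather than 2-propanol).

Counting along the main chain through the –COOH group gives 9 carbons: the parent is nonane.
A carboxylic acid (terminal –COOH) is the principal characteristic group, giving the suffix -oic acid.
The numbering direction is chosen so that the carboxylic acid carbon is C-1 by definition.
With this numbering: a methyl group at C-3.
The name is 3-methylnonanoic acid.

3-methylnonanoic acid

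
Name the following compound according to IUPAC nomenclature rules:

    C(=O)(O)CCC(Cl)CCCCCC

The longest chain bearing the –COOH group is 10 carbons long (decane).
The principal characteristic group is a carboxylic acid (terminal –COOH), named with the suffix -oic acid.
The numbering direction is chosen so that the carboxylic acid carbon is C-1 by definition.
This places a chloro group at C-4.
The name is 4-chlorodecanoic acid.

4-chlorodecanoic acid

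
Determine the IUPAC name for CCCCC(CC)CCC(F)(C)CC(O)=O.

6-ethyl-3-fluoro-3-methyldecanoic acid

The longest carbon chain that includes the –COOH group has 10 carbons, so the parent hydride is decane.
The highest-priority functional group is a carboxylic acid (terminal –COOH), so the name ends in -oic acid.
Number the chain so that the carboxylic acid carbon is C-1 by definition.
That gives an ethyl group at C-6; a fluoro group at C-3; a methyl group at C-3.
The substituents are ordered alphabetically, ignoring any di-/tri- multipliers.
Putting it together: 6-ethyl-3-fluoro-3-methyldecanoic acid.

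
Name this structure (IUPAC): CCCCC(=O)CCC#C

Counting along the main chain through the carbonyl and the multiple bond gives 9 carbons: the parent is nonane.
The principal characteristic group is a ketone (C=O on an internal carbon), named with the suffix -one.
The chain contains a C≡C triple bond, so the unsaturation ending is -yne.
Number the chain so that numbering from this end puts the triple bond at C-1 rather than C-8.
With this numbering: the carbonyl at C-5; the triple bond between C-1 and C-2.
Putting it together: non-1-yn-5-one.

non-1-yn-5-one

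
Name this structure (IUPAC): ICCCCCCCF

1-fluoro-7-iodoheptane

The longest carbon chain is 7 atoms: the parent is heptane.
The numbering direction is chosen so that the locant sets are identical either way, so the alphabetically earlier fluoro substituent takes the lower locant (1 rather than 7).
That gives a fluoro group at C-1; an iodo group at C-7.
The substituents are ordered alphabetically, ignoring any di-/tri- multipliers.
Assembling the pieces gives 1-fluoro-7-iodoheptane.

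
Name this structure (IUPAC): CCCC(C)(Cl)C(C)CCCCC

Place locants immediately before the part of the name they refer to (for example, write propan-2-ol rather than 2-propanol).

4-chloro-4,5-dimethyldecane

The parent chain contains 10 carbons (decane).
Number the chain so that the substituent locant set {4,4,5} is lower than {6,7,7} at the first point of difference.
This places a chloro group at C-4; methyl groups at C-4 and C-5.
The substituents are ordered alphabetically, ignoring any di-/tri- multipliers.
Putting it together: 4-chloro-4,5-dimethyldecane.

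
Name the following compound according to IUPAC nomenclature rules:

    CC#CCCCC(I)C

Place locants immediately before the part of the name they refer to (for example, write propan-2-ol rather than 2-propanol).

7-iodooct-2-yne

The longest carbon chain that includes the multiple bond has 8 carbons, so the parent hydride is octane.
There is one C≡C triple bond, indicated by the ending -yne.
The numbering direction is chosen so that numbering from this end puts the triple bond at C-2 rather than C-6.
With this numbering: the triple bond between C-2 and C-3; an iodo group at C-7.
The name is 7-iodooct-2-yne.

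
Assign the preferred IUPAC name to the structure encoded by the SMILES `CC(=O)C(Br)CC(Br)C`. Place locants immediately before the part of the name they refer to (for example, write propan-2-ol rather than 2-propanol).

3,5-dibromohexan-2-one

Counting along the main chain through the carbonyl gives 6 carbons: the parent is hexane.
The highest-priority functional group is a ketone (C=O on an internal carbon), so the name ends in -one.
Choose the numbering such that numbering from this end puts the carbonyl group at C-2 rather than C-5.
That gives the carbonyl at C-2; bromo groups at C-3 and C-5.
Putting it together: 3,5-dibromohexan-2-one.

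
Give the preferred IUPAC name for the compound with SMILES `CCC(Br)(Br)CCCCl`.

The longest carbon chain is 6 atoms: the parent is hexane.
Choose the numbering such that the substituent locant set {1,4,4} is lower than {3,3,6} at the first point of difference.
With this numbering: two bromo groups at C-4; a chloro group at C-1.
Prefixes are listed alphabetically: bromo, chloro.
Assembling the pieces gives 4,4-dibromo-1-chlorohexane.

4,4-dibromo-1-chlorohexane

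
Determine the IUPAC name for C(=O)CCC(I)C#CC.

4-iodohept-5-ynal

The longest chain bearing the –CHO group and the multiple bond is 7 carbons long (heptane).
An aldehyde (terminal –CHO) is the principal characteristic group, giving the suffix -al.
The chain contains a C≡C triple bond, so the unsaturation ending is -yne.
The numbering direction is chosen so that the aldehyde carbon is C-1 by definition.
That gives the triple bond between C-5 and C-6; an iodo group at C-4.
Assembling the pieces gives 4-iodohept-5-ynal.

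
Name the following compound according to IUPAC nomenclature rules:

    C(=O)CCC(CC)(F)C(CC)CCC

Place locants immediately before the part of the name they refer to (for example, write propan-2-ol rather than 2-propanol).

Counting along the main chain through the –CHO group gives 8 carbons: the parent is octane.
An aldehyde (terminal –CHO) is the principal characteristic group, giving the suffix -al.
Choose the numbering such that the aldehyde carbon is C-1 by definition.
That gives ethyl groups at C-4 and C-5; a fluoro group at C-4.
Prefixes are listed alphabetically: ethyl, fluoro.
Putting it together: 4,5-diethyl-4-fluorooctanal.

4,5-diethyl-4-fluorooctanal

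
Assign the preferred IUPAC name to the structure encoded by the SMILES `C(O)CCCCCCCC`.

nonan-1-ol

The longest chain bearing the –OH group is 9 carbons long (nonane).
The highest-priority functional group is an alcohol (–OH), so the name ends in -ol.
Choose the numbering such that numbering from this end puts the hydroxyl group at C-1 rather than C-9.
With this numbering: the hydroxyl at C-1.
Putting it together: nonan-1-ol.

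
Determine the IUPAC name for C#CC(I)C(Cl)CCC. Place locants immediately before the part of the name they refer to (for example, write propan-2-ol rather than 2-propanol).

The longest chain bearing the multiple bond is 7 carbons long (heptane).
A C≡C triple bond in the chain gives the infix -yne-.
Number the chain so that numbering from this end puts the triple bond at C-1 rather than C-6.
That gives the triple bond between C-1 and C-2; a chloro group at C-4; an iodo group at C-3.
The substituents are ordered alphabetically, ignoring any di-/tri- multipliers.
Putting it together: 4-chloro-3-iodohept-1-yne.

4-chloro-3-iodohept-1-yne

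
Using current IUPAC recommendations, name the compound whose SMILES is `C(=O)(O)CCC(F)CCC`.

The longest carbon chain that includes the –COOH group has 7 carbons, so the parent hydride is heptane.
The highest-priority functional group is a carboxylic acid (terminal –COOH), so the name ends in -oic acid.
Number the chain so that the carboxylic acid carbon is C-1 by definition.
This places a fluoro group at C-4.
The name is 4-fluoroheptanoic acid.

4-fluoroheptanoic acid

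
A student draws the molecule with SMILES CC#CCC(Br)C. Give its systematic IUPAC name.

The longest chain bearing the multiple bond is 6 carbons long (hexane).
There is one C≡C triple bond, indicated by the ending -yne.
Number the chain so that numbering from this end puts the triple bond at C-2 rather than C-4.
With this numbering: the triple bond between C-2 and C-3; a bromo group at C-5.
Putting it together: 5-bromohex-2-yne.

5-bromohex-2-yne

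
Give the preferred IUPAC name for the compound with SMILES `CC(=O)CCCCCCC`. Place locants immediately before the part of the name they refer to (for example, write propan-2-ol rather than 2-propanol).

nonan-2-one

Counting along the main chain through the carbonyl gives 9 carbons: the parent is nonane.
The highest-priority functional group is a ketone (C=O on an internal carbon), so the name ends in -one.
Number the chain so that numbering from this end puts the carbonyl group at C-2 rather than C-8.
That gives the carbonyl at C-2.
Putting it together: nonan-2-one.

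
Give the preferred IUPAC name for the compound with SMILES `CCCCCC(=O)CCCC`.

The longest chain bearing the carbonyl is 10 carbons long (decane).
The principal characteristic group is a ketone (C=O on an internal carbon), named with the suffix -one.
Choose the numbering such that numbering from this end puts the carbonyl group at C-5 rather than C-6.
With this numbering: the carbonyl at C-5.
Putting it together: decan-5-one.

decan-5-one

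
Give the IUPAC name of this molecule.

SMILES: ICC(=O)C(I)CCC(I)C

1,3,6-triiodoheptan-2-one

The longest carbon chain that includes the carbonyl has 7 carbons, so the parent hydride is heptane.
A ketone (C=O on an internal carbon) is the principal characteristic group, giving the suffix -one.
The numbering direction is chosen so that numbering from this end puts the carbonyl group at C-2 rather than C-6.
With this numbering: the carbonyl at C-2; iodo groups at C-1 and C-3 and C-6.
The name is 1,3,6-triiodoheptan-2-one.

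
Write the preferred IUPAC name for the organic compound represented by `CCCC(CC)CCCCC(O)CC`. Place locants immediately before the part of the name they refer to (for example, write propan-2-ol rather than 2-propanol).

8-ethylundecan-3-ol

Counting along the main chain through the –OH group gives 11 carbons: the parent is undecane.
The highest-priority functional group is an alcohol (–OH), so the name ends in -ol.
Number the chain so that numbering from this end puts the hydroxyl group at C-3 rather than C-9.
With this numbering: the hydroxyl at C-3; an ethyl group at C-8.
Assembling the pieces gives 8-ethylundecan-3-ol.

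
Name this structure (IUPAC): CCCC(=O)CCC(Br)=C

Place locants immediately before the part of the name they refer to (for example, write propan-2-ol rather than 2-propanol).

7-bromooct-7-en-4-one

Counting along the main chain through the carbonyl and the multiple bond gives 8 carbons: the parent is octane.
The highest-priority functional group is a ketone (C=O on an internal carbon), so the name ends in -one.
A C=C double bond in the chain gives the infix -ene-.
Choose the numbering such that numbering from this end puts the carbonyl group at C-4 rather than C-5.
That gives the carbonyl at C-4; the double bond between C-7 and C-8; a bromo group at C-7.
Putting it together: 7-bromooct-7-en-4-one.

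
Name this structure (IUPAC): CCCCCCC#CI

The longest chain bearing the multiple bond is 8 carbons long (octane).
A C≡C triple bond in the chain gives the infix -yne-.
The numbering direction is chosen so that numbering from this end puts the triple bond at C-1 rather than C-7.
That gives the triple bond between C-1 and C-2; an iodo group at C-1.
Putting it together: 1-iodooct-1-yne.

1-iodooct-1-yne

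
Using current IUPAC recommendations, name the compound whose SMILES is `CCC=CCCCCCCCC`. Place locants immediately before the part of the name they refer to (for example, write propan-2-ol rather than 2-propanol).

dodec-3-ene

Counting along the main chain through the multiple bond gives 12 carbons: the parent is dodecane.
The chain contains a C=C double bond, so the unsaturation ending is -ene.
Number the chain so that numbering from this end puts the double bond at C-3 rather than C-9.
This places the double bond between C-3 and C-4.
Putting it together: dodec-3-ene.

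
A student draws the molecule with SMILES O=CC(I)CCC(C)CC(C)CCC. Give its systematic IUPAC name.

The longest carbon chain that includes the –CHO group has 10 carbons, so the parent hydride is decane.
The principal characteristic group is an aldehyde (terminal –CHO), named with the suffix -al.
Choose the numbering such that the aldehyde carbon is C-1 by definition.
That gives an iodo group at C-2; methyl groups at C-5 and C-7.
The substituents are ordered alphabetically, ignoring any di-/tri- multipliers.
Putting it together: 2-iodo-5,7-dimethyldecanal.

2-iodo-5,7-dimethyldecanal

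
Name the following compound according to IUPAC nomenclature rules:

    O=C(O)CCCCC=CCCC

The longest chain bearing the –COOH group and the multiple bond is 10 carbons long (decane).
A carboxylic acid (terminal –COOH) is the principal characteristic group, giving the suffix -oic acid.
A C=C double bond in the chain gives the infix -ene-.
The numbering direction is chosen so that the carboxylic acid carbon is C-1 by definition.
That gives the double bond between C-6 and C-7.
Assembling the pieces gives dec-6-enoic acid.

dec-6-enoic acid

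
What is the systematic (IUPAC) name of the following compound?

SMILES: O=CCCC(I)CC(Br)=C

6-bromo-4-iodohept-6-enal

Counting along the main chain through the –CHO group and the multiple bond gives 7 carbons: the parent is heptane.
An aldehyde (terminal –CHO) is the principal characteristic group, giving the suffix -al.
The chain contains a C=C double bond, so the unsaturation ending is -ene.
Number the chain so that the aldehyde carbon is C-1 by definition.
This places the double bond between C-6 and C-7; a bromo group at C-6; an iodo group at C-4.
Prefixes are listed alphabetically: bromo, iodo.
Assembling the pieces gives 6-bromo-4-iodohept-6-enal.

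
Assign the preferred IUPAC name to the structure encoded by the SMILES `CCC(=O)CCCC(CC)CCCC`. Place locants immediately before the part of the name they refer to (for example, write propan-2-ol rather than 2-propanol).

Counting along the main chain through the carbonyl gives 11 carbons: the parent is undecane.
The principal characteristic group is a ketone (C=O on an internal carbon), named with the suffix -one.
The numbering direction is chosen so that numbering from this end puts the carbonyl group at C-3 rather than C-9.
That gives the carbonyl at C-3; an ethyl group at C-7.
Assembling the pieces gives 7-ethylundecan-3-one.

7-ethylundecan-3-one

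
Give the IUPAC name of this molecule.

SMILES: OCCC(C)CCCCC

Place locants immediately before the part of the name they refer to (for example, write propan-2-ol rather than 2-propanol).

3-methyloctan-1-ol

Counting along the main chain through the –OH group gives 8 carbons: the parent is octane.
The highest-priority functional group is an alcohol (–OH), so the name ends in -ol.
The numbering direction is chosen so that numbering from this end puts the hydroxyl group at C-1 rather than C-8.
With this numbering: the hydroxyl at C-1; a methyl group at C-3.
The name is 3-methyloctan-1-ol.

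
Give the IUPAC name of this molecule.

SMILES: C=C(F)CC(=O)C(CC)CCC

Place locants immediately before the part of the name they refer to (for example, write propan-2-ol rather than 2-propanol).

Counting along the main chain through the carbonyl and the multiple bond gives 8 carbons: the parent is octane.
The highest-priority functional group is a ketone (C=O on an internal carbon), so the name ends in -one.
There is one C=C double bond, indicated by the ending -ene.
Choose the numbering such that numbering from this end puts the carbonyl group at C-4 rather than C-5.
This places the carbonyl at C-4; the double bond between C-1 and C-2; an ethyl group at C-5; a fluoro group at C-2.
The substituents are ordered alphabetically, ignoring any di-/tri- multipliers.
Putting it together: 5-ethyl-2-fluorooct-1-en-4-one.

5-ethyl-2-fluorooct-1-en-4-one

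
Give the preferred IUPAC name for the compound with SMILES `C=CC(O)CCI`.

Counting along the main chain through the –OH group and the multiple bond gives 5 carbons: the parent is pentane.
The principal characteristic group is an alcohol (–OH), named with the suffix -ol.
The chain contains a C=C double bond, so the unsaturation ending is -ene.
Choose the numbering such that numbering from this end puts the double bond at C-1 rather than C-4.
With this numbering: the hydroxyl at C-3; the double bond between C-1 and C-2; an iodo group at C-5.
Assembling the pieces gives 5-iodopent-1-en-3-ol.

5-iodopent-1-en-3-ol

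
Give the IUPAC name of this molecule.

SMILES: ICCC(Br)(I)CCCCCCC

3-bromo-1,3-diiododecane

The longest carbon chain is 10 atoms: the parent is decane.
Number the chain so that the substituent locant set {1,3,3} is lower than {8,8,10} at the first point of difference.
That gives a bromo group at C-3; iodo groups at C-1 and C-3.
Substituent prefixes are cited in alphabetical order (multiplying prefixes like di-/tri- are ignored for ordering).
Assembling the pieces gives 3-bromo-1,3-diiododecane.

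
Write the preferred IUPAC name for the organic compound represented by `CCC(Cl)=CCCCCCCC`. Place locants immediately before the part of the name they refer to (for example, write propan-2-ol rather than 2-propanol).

3-chloroundec-3-ene

The longest carbon chain that includes the multiple bond has 11 carbons, so the parent hydride is undecane.
A C=C double bond in the chain gives the infix -ene-.
The numbering direction is chosen so that numbering from this end puts the double bond at C-3 rather than C-8.
This places the double bond between C-3 and C-4; a chloro group at C-3.
The name is 3-chloroundec-3-ene.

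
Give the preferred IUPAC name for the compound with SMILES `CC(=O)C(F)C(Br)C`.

4-bromo-3-fluoropentan-2-one

Counting along the main chain through the carbonyl gives 5 carbons: the parent is pentane.
The highest-priority functional group is a ketone (C=O on an internal carbon), so the name ends in -one.
Number the chain so that numbering from this end puts the carbonyl group at C-2 rather than C-4.
With this numbering: the carbonyl at C-2; a bromo group at C-4; a fluoro group at C-3.
The substituents are ordered alphabetically, ignoring any di-/tri- multipliers.
Putting it together: 4-bromo-3-fluoropentan-2-one.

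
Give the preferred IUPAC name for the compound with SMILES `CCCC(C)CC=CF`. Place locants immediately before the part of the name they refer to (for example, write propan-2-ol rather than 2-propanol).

1-fluoro-4-methylhept-1-ene

The longest carbon chain that includes the multiple bond has 7 carbons, so the parent hydride is heptane.
A C=C double bond in the chain gives the infix -ene-.
Choose the numbering such that numbering from this end puts the double bond at C-1 rather than C-6.
That gives the double bond between C-1 and C-2; a fluoro group at C-1; a methyl group at C-4.
Prefixes are listed alphabetically: fluoro, methyl.
The name is 1-fluoro-4-methylhept-1-ene.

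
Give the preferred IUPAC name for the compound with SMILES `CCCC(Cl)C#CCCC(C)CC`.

4-chloro-9-methylundec-5-yne

The longest chain bearing the multiple bond is 11 carbons long (undecane).
The chain contains a C≡C triple bond, so the unsaturation ending is -yne.
Number the chain so that numbering from this end puts the triple bond at C-5 rather than C-6.
That gives the triple bond between C-5 and C-6; a chloro group at C-4; a methyl group at C-9.
Prefixes are listed alphabetically: chloro, methyl.
The name is 4-chloro-9-methylundec-5-yne.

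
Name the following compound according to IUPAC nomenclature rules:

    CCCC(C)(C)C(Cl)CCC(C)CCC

5-chloro-4,4,8-trimethylundecane

The parent chain contains 11 carbons (undecane).
Choose the numbering such that the substituent locant set {4,4,5,8} is lower than {4,7,8,8} at the first point of difference.
This places a chloro group at C-5; methyl groups at C-4 (×2) and C-8.
Prefixes are listed alphabetically: chloro, methyl.
Putting it together: 5-chloro-4,4,8-trimethylundecane.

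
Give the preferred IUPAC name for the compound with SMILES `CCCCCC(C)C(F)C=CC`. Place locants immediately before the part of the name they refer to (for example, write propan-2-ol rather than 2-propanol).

4-fluoro-5-methyldec-2-ene

The longest carbon chain that includes the multiple bond has 10 carbons, so the parent hydride is decane.
There is one C=C double bond, indicated by the ending -ene.
Choose the numbering such that numbering from this end puts the double bond at C-2 rather than C-8.
This places the double bond between C-2 and C-3; a fluoro group at C-4; a methyl group at C-5.
The substituents are ordered alphabetically, ignoring any di-/tri- multipliers.
Putting it together: 4-fluoro-5-methyldec-2-ene.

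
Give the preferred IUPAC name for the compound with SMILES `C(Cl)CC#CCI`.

The longest carbon chain that includes the multiple bond has 5 carbons, so the parent hydride is pentane.
There is one C≡C triple bond, indicated by the ending -yne.
The numbering direction is chosen so that numbering from this end puts the triple bond at C-2 rather than C-3.
This places the triple bond between C-2 and C-3; a chloro group at C-5; an iodo group at C-1.
The substituents are ordered alphabetically, ignoring any di-/tri- multipliers.
Assembling the pieces gives 5-chloro-1-iodopent-2-yne.

5-chloro-1-iodopent-2-yne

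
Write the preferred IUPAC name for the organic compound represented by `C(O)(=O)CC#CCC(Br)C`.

6-bromohept-3-ynoic acid

The longest carbon chain that includes the –COOH group and the multiple bond has 7 carbons, so the parent hydride is heptane.
A carboxylic acid (terminal –COOH) is the principal characteristic group, giving the suffix -oic acid.
There is one C≡C triple bond, indicated by the ending -yne.
The numbering direction is chosen so that the carboxylic acid carbon is C-1 by definition.
That gives the triple bond between C-3 and C-4; a bromo group at C-6.
The name is 6-bromohept-3-ynoic acid.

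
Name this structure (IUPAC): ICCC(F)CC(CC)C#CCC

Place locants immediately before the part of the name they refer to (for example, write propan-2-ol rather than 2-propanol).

Counting along the main chain through the multiple bond gives 9 carbons: the parent is nonane.
The chain contains a C≡C triple bond, so the unsaturation ending is -yne.
The numbering direction is chosen so that numbering from this end puts the triple bond at C-3 rather than C-6.
That gives the triple bond between C-3 and C-4; an ethyl group at C-5; a fluoro group at C-7; an iodo group at C-9.
Substituent prefixes are cited in alphabetical order (multiplying prefixes like di-/tri- are ignored for ordering).
Assembling the pieces gives 5-ethyl-7-fluoro-9-iodonon-3-yne.

5-ethyl-7-fluoro-9-iodonon-3-yne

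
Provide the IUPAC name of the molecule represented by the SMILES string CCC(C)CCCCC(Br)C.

The longest continuous carbon chain has 9 atoms, so the parent hydride is nonane.
The numbering direction is chosen so that the substituent locant set {2,7} is lower than {3,8} at the first point of difference.
With this numbering: a bromo group at C-2; a methyl group at C-7.
The substituents are ordered alphabetically, ignoring any di-/tri- multipliers.
Assembling the pieces gives 2-bromo-7-methylnonane.

2-bromo-7-methylnonane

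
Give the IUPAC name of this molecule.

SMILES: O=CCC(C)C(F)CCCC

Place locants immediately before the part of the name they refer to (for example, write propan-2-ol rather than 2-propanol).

Counting along the main chain through the –CHO group gives 8 carbons: the parent is octane.
The highest-priority functional group is an aldehyde (terminal –CHO), so the name ends in -al.
Number the chain so that the aldehyde carbon is C-1 by definition.
That gives a fluoro group at C-4; a methyl group at C-3.
The substituents are ordered alphabetically, ignoring any di-/tri- multipliers.
Assembling the pieces gives 4-fluoro-3-methyloctanal.

4-fluoro-3-methyloctanal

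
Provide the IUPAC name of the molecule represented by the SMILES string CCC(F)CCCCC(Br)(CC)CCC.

8-bromo-8-ethyl-3-fluoroundecane

The longest continuous carbon chain has 11 atoms, so the parent hydride is undecane.
Choose the numbering such that the substituent locant set {3,8,8} is lower than {4,4,9} at the first point of difference.
This places a bromo group at C-8; an ethyl group at C-8; a fluoro group at C-3.
Substituent prefixes are cited in alphabetical order (multiplying prefixes like di-/tri- are ignored for ordering).
Assembling the pieces gives 8-bromo-8-ethyl-3-fluoroundecane.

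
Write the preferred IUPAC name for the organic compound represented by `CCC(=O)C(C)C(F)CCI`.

The longest chain bearing the carbonyl is 7 carbons long (heptane).
The principal characteristic group is a ketone (C=O on an internal carbon), named with the suffix -one.
Number the chain so that numbering from this end puts the carbonyl group at C-3 rather than C-5.
That gives the carbonyl at C-3; a fluoro group at C-5; an iodo group at C-7; a methyl group at C-4.
The substituents are ordered alphabetically, ignoring any di-/tri- multipliers.
Putting it together: 5-fluoro-7-iodo-4-methylheptan-3-one.

5-fluoro-7-iodo-4-methylheptan-3-one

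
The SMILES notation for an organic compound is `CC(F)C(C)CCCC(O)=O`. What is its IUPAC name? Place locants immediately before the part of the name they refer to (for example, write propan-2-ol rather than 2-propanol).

The longest chain bearing the –COOH group is 7 carbons long (heptane).
A carboxylic acid (terminal –COOH) is the principal characteristic group, giving the suffix -oic acid.
The numbering direction is chosen so that the carboxylic acid carbon is C-1 by definition.
With this numbering: a fluoro group at C-6; a methyl group at C-5.
The substituents are ordered alphabetically, ignoring any di-/tri- multipliers.
Putting it together: 6-fluoro-5-methylheptanoic acid.

6-fluoro-5-methylheptanoic acid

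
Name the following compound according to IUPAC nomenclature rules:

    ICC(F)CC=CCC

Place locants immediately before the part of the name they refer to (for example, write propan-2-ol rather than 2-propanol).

6-fluoro-7-iodohept-3-ene

The longest carbon chain that includes the multiple bond has 7 carbons, so the parent hydride is heptane.
There is one C=C double bond, indicated by the ending -ene.
The numbering direction is chosen so that numbering from this end puts the double bond at C-3 rather than C-4.
That gives the double bond between C-3 and C-4; a fluoro group at C-6; an iodo group at C-7.
Prefixes are listed alphabetically: fluoro, iodo.
The name is 6-fluoro-7-iodohept-3-ene.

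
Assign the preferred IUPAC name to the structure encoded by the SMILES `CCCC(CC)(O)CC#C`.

4-ethylhept-1-yn-4-ol

The longest chain bearing the –OH group and the multiple bond is 7 carbons long (heptane).
The principal characteristic group is an alcohol (–OH), named with the suffix -ol.
There is one C≡C triple bond, indicated by the ending -yne.
Number the chain so that numbering from this end puts the triple bond at C-1 rather than C-6.
This places the hydroxyl at C-4; the triple bond between C-1 and C-2; an ethyl group at C-4.
The name is 4-ethylhept-1-yn-4-ol.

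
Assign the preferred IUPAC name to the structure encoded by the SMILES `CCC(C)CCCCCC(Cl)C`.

The longest carbon chain is 10 atoms: the parent is decane.
The numbering direction is chosen so that the substituent locant set {2,8} is lower than {3,9} at the first point of difference.
With this numbering: a chloro group at C-2; a methyl group at C-8.
Substituent prefixes are cited in alphabetical order (multiplying prefixes like di-/tri- are ignored for ordering).
The name is 2-chloro-8-methyldecane.

2-chloro-8-methyldecane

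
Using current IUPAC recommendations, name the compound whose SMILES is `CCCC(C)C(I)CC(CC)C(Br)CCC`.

4-bromo-5-ethyl-7-iodo-8-methylundecane

The longest continuous carbon chain has 11 atoms, so the parent hydride is undecane.
Number the chain so that the locant sets are identical either way, so the alphabetically earlier bromo substituent takes the lower locant (4 rather than 8).
This places a bromo group at C-4; an ethyl group at C-5; an iodo group at C-7; a methyl group at C-8.
Prefixes are listed alphabetically: bromo, ethyl, iodo, methyl.
Putting it together: 4-bromo-5-ethyl-7-iodo-8-methylundecane.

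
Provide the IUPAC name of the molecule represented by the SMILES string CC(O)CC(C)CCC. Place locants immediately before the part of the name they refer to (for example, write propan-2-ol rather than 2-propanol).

Counting along the main chain through the –OH group gives 7 carbons: the parent is heptane.
The principal characteristic group is an alcohol (–OH), named with the suffix -ol.
Number the chain so that numbering from this end puts the hydroxyl group at C-2 rather than C-6.
That gives the hydroxyl at C-2; a methyl group at C-4.
The name is 4-methylheptan-2-ol.

4-methylheptan-2-ol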